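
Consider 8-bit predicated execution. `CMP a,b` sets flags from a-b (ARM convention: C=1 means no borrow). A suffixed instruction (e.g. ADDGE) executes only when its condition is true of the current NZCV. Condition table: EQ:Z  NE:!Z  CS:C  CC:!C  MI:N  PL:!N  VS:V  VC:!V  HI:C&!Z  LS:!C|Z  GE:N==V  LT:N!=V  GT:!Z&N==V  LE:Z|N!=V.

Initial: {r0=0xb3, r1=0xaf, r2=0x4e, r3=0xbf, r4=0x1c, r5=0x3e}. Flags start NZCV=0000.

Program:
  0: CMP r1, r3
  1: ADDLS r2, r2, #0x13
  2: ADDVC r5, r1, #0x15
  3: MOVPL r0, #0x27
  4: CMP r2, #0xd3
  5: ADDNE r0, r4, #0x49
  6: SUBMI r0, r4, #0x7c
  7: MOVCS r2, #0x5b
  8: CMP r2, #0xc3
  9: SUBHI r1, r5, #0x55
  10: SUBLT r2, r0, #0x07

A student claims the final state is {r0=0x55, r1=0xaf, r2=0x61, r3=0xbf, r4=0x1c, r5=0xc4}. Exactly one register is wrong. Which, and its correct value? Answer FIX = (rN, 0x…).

0: ✓ CMP  NZCV=1000
1: ✓ ADDLS  r2←0x61
2: ✓ ADDVC  r5←0xc4
3: · MOVPL
4: ✓ CMP  NZCV=1001
5: ✓ ADDNE  r0←0x65
6: ✓ SUBMI  r0←0xa0
7: · MOVCS
8: ✓ CMP  NZCV=1001
9: · SUBHI
10: · SUBLT

FIX = (r0, 0xa0)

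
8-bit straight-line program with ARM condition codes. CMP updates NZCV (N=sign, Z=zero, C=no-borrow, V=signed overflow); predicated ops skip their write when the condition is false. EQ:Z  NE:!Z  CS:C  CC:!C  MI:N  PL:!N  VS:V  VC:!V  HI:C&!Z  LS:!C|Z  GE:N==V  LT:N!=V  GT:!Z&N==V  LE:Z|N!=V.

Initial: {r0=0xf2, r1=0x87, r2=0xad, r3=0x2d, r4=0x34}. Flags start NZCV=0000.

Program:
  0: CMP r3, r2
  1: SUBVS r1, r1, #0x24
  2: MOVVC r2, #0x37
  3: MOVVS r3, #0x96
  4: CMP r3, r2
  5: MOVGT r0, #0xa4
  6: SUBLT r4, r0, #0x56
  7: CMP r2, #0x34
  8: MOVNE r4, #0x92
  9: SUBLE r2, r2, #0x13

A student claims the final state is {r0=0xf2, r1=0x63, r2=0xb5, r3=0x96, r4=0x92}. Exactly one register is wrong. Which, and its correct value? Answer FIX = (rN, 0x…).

FIX = (r2, 0x9a)

[0] flags=1001 → (cmp)
[1] flags=1001 VS?T → r1=0x63
[2] flags=1001 VC?F → skip
[3] flags=1001 VS?T → r3=0x96
[4] flags=1000 → (cmp)
[5] flags=1000 GT?F → skip
[6] flags=1000 LT?T → r4=0x9c
[7] flags=0011 → (cmp)
[8] flags=0011 NE?T → r4=0x92
[9] flags=0011 LE?T → r2=0x9a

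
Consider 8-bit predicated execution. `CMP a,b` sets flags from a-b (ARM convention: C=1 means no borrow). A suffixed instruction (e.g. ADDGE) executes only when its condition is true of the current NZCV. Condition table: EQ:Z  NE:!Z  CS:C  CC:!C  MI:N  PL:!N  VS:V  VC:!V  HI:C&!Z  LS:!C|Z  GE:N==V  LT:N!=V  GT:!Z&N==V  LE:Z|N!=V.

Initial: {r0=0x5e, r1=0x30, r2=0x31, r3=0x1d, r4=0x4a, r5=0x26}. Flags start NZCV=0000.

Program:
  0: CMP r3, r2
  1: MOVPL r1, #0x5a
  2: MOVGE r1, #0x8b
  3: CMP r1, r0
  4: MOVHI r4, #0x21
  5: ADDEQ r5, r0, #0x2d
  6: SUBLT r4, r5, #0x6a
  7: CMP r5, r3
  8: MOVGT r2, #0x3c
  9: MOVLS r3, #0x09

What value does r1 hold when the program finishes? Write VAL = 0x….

VAL = 0x30

[0] flags=1000 → (cmp)
[1] flags=1000 PL?F → skip
[2] flags=1000 GE?F → skip
[3] flags=1000 → (cmp)
[4] flags=1000 HI?F → skip
[5] flags=1000 EQ?F → skip
[6] flags=1000 LT?T → r4=0xbc
[7] flags=0010 → (cmp)
[8] flags=0010 GT?T → r2=0x3c
[9] flags=0010 LS?F → skip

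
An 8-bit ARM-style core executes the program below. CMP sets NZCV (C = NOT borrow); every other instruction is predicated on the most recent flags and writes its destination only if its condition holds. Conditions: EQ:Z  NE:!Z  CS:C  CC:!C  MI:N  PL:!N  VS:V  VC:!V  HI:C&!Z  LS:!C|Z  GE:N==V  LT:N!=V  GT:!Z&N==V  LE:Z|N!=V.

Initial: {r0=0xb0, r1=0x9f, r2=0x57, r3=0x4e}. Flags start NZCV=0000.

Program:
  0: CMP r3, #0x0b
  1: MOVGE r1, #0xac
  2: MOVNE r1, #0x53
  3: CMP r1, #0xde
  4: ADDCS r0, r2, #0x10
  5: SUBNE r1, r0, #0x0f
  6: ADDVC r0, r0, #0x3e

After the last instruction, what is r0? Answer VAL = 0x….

[0] flags=0010 → (cmp)
[1] flags=0010 GE?T → r1=0xac
[2] flags=0010 NE?T → r1=0x53
[3] flags=0000 → (cmp)
[4] flags=0000 CS?F → skip
[5] flags=0000 NE?T → r1=0xa1
[6] flags=0000 VC?T → r0=0xee

VAL = 0xee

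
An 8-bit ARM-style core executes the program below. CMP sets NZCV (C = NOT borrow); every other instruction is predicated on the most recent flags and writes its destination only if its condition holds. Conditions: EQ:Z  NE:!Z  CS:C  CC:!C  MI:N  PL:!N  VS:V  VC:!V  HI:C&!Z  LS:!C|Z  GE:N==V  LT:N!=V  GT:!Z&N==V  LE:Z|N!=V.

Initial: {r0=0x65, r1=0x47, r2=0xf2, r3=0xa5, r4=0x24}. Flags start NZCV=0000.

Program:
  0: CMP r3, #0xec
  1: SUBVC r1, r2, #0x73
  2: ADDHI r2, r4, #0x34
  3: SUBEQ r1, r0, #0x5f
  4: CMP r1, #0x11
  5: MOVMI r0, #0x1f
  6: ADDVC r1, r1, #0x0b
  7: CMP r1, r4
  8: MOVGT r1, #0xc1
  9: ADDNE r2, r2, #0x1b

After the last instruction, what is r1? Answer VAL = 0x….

VAL = 0x8a

0: ✓ CMP  NZCV=1000
1: ✓ SUBVC  r1←0x7f
2: · ADDHI
3: · SUBEQ
4: ✓ CMP  NZCV=0010
5: · MOVMI
6: ✓ ADDVC  r1←0x8a
7: ✓ CMP  NZCV=0011
8: · MOVGT
9: ✓ ADDNE  r2←0x0d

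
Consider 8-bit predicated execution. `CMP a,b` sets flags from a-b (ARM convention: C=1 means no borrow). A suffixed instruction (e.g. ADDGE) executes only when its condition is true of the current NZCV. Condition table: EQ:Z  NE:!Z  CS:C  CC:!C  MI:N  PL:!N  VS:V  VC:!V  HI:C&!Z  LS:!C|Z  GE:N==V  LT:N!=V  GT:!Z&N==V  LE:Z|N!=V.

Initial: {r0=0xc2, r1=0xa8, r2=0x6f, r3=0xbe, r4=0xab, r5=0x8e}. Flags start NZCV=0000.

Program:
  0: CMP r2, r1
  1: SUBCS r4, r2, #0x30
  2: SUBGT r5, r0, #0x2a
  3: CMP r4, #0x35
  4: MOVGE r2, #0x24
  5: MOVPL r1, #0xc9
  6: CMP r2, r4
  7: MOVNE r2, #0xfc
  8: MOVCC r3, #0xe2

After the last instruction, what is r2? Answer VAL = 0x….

VAL = 0xfc

[0] flags=1001 → (cmp)
[1] flags=1001 CS?F → skip
[2] flags=1001 GT?T → r5=0x98
[3] flags=0011 → (cmp)
[4] flags=0011 GE?F → skip
[5] flags=0011 PL?T → r1=0xc9
[6] flags=1001 → (cmp)
[7] flags=1001 NE?T → r2=0xfc
[8] flags=1001 CC?T → r3=0xe2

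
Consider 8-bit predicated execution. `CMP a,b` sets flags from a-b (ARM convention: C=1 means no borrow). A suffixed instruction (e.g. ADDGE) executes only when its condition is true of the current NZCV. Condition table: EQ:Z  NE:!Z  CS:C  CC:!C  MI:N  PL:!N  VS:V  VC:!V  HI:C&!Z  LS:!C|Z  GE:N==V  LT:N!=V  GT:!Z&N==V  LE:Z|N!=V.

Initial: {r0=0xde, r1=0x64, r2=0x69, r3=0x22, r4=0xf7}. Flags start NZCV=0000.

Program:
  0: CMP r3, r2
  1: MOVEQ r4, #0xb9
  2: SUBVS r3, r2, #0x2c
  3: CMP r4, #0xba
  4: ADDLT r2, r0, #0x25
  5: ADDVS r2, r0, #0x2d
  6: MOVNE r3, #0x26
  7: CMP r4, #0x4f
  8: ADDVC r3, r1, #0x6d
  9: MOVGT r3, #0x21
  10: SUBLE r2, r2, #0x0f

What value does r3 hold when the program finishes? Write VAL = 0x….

0: ✓ CMP  NZCV=1000
1: · MOVEQ
2: · SUBVS
3: ✓ CMP  NZCV=0010
4: · ADDLT
5: · ADDVS
6: ✓ MOVNE  r3←0x26
7: ✓ CMP  NZCV=1010
8: ✓ ADDVC  r3←0xd1
9: · MOVGT
10: ✓ SUBLE  r2←0x5a

VAL = 0xd1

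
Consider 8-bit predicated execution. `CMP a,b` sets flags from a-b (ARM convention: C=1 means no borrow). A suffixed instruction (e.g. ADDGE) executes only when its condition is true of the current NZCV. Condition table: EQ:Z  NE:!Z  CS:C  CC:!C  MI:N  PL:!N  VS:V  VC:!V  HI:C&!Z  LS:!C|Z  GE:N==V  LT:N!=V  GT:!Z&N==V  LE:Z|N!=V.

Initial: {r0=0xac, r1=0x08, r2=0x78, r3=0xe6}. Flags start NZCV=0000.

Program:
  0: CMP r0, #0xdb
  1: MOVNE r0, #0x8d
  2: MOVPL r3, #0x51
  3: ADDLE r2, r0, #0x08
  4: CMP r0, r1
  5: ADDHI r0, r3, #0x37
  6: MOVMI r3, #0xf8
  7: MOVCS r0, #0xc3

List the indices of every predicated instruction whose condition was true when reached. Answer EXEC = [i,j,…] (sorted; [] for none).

0: ✓ CMP  NZCV=1000
1: ✓ MOVNE  r0←0x8d
2: · MOVPL
3: ✓ ADDLE  r2←0x95
4: ✓ CMP  NZCV=1010
5: ✓ ADDHI  r0←0x1d
6: ✓ MOVMI  r3←0xf8
7: ✓ MOVCS  r0←0xc3

EXEC = [1,3,5,6,7]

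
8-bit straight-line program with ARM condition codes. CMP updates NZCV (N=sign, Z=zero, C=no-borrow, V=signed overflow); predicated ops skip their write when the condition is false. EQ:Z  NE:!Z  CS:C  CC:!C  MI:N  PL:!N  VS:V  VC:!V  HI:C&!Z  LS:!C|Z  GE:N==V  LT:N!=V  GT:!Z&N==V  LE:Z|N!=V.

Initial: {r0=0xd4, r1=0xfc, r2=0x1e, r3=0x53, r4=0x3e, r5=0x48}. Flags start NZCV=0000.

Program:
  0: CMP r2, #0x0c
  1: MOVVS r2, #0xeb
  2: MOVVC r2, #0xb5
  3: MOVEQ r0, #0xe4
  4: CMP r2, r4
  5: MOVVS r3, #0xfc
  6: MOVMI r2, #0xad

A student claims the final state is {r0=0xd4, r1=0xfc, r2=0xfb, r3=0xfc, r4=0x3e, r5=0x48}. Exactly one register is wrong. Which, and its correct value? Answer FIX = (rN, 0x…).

[0] flags=0010 → (cmp)
[1] flags=0010 VS?F → skip
[2] flags=0010 VC?T → r2=0xb5
[3] flags=0010 EQ?F → skip
[4] flags=0011 → (cmp)
[5] flags=0011 VS?T → r3=0xfc
[6] flags=0011 MI?F → skip

FIX = (r2, 0xb5)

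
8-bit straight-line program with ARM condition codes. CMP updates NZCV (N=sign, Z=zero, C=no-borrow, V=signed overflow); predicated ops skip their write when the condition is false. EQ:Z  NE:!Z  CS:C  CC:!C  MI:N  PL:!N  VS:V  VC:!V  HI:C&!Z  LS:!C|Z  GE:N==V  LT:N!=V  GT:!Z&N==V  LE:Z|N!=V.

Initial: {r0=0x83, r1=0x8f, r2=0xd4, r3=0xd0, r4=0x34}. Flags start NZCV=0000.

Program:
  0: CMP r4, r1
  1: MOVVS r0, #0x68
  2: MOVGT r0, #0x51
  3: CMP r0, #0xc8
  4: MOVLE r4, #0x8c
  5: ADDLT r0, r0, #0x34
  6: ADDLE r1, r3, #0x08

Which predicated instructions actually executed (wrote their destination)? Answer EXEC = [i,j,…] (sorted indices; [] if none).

EXEC = [1,2]

0: ✓ CMP  NZCV=1001
1: ✓ MOVVS  r0←0x68
2: ✓ MOVGT  r0←0x51
3: ✓ CMP  NZCV=1001
4: · MOVLE
5: · ADDLT
6: · ADDLE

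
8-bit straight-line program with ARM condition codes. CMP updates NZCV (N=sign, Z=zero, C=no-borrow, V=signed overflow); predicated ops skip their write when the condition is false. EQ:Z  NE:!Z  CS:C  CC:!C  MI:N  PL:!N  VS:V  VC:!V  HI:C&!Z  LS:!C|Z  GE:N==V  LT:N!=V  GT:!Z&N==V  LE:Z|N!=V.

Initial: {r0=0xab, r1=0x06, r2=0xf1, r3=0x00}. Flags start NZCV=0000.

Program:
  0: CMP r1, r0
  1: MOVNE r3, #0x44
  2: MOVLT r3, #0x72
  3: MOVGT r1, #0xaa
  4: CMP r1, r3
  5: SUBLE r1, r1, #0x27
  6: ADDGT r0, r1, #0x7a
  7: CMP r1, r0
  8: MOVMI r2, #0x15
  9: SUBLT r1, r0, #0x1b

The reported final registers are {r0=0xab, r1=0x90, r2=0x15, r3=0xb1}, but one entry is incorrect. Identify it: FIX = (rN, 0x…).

FIX = (r3, 0x44)

0: ✓ CMP  NZCV=0000
1: ✓ MOVNE  r3←0x44
2: · MOVLT
3: ✓ MOVGT  r1←0xaa
4: ✓ CMP  NZCV=0011
5: ✓ SUBLE  r1←0x83
6: · ADDGT
7: ✓ CMP  NZCV=1000
8: ✓ MOVMI  r2←0x15
9: ✓ SUBLT  r1←0x90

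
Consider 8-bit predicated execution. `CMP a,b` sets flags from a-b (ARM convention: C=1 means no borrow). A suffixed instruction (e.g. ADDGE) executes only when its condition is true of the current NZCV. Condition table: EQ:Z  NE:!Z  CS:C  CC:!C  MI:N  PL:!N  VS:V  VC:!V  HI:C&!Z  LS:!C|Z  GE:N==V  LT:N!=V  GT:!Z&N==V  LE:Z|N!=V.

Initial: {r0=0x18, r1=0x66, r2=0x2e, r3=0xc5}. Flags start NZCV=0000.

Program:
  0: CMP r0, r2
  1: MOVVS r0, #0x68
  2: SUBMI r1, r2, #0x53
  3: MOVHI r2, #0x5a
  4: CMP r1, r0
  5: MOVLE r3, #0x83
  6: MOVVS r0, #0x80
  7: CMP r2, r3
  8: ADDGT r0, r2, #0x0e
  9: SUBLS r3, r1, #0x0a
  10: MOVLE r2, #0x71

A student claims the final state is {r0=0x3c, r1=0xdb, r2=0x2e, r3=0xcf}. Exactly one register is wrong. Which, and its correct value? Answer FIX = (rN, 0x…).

FIX = (r3, 0xd1)

[0] flags=1000 → (cmp)
[1] flags=1000 VS?F → skip
[2] flags=1000 MI?T → r1=0xdb
[3] flags=1000 HI?F → skip
[4] flags=1010 → (cmp)
[5] flags=1010 LE?T → r3=0x83
[6] flags=1010 VS?F → skip
[7] flags=1001 → (cmp)
[8] flags=1001 GT?T → r0=0x3c
[9] flags=1001 LS?T → r3=0xd1
[10] flags=1001 LE?F → skip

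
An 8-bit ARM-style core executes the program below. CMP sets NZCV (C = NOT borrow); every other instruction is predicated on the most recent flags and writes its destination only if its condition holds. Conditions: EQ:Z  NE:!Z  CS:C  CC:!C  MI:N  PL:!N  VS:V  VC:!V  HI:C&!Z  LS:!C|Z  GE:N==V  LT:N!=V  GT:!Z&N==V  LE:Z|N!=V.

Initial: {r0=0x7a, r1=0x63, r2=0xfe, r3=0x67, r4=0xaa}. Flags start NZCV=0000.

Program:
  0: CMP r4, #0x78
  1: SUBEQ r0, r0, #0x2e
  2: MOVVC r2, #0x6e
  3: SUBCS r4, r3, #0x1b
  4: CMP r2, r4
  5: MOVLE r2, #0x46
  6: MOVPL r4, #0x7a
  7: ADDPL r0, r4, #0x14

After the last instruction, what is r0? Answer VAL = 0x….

[0] flags=0011 → (cmp)
[1] flags=0011 EQ?F → skip
[2] flags=0011 VC?F → skip
[3] flags=0011 CS?T → r4=0x4c
[4] flags=1010 → (cmp)
[5] flags=1010 LE?T → r2=0x46
[6] flags=1010 PL?F → skip
[7] flags=1010 PL?F → skip

VAL = 0x7a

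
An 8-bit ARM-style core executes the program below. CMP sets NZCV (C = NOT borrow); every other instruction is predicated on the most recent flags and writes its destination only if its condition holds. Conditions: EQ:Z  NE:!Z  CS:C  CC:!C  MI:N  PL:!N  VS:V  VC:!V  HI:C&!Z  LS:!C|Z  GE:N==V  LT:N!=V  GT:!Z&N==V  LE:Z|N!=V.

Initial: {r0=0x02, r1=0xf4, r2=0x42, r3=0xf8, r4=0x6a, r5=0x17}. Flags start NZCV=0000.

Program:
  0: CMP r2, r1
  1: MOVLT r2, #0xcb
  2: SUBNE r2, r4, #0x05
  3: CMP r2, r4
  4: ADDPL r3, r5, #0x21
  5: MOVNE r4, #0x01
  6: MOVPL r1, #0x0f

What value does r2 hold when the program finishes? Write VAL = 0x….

VAL = 0x65

[0] flags=0000 → (cmp)
[1] flags=0000 LT?F → skip
[2] flags=0000 NE?T → r2=0x65
[3] flags=1000 → (cmp)
[4] flags=1000 PL?F → skip
[5] flags=1000 NE?T → r4=0x01
[6] flags=1000 PL?F → skip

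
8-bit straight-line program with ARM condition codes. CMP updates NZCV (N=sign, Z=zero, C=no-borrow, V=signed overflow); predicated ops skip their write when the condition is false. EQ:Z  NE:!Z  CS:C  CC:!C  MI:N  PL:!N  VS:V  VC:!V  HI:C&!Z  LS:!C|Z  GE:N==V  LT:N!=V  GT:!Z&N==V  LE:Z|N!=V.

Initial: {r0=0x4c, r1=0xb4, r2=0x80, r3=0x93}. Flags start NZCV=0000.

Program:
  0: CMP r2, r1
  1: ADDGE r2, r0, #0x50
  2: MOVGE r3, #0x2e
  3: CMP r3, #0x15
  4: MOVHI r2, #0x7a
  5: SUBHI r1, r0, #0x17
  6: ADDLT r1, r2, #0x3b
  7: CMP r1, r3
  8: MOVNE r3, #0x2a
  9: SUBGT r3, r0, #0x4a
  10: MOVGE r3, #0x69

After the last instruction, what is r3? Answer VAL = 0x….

[0] flags=1000 → (cmp)
[1] flags=1000 GE?F → skip
[2] flags=1000 GE?F → skip
[3] flags=0011 → (cmp)
[4] flags=0011 HI?T → r2=0x7a
[5] flags=0011 HI?T → r1=0x35
[6] flags=0011 LT?T → r1=0xb5
[7] flags=0010 → (cmp)
[8] flags=0010 NE?T → r3=0x2a
[9] flags=0010 GT?T → r3=0x02
[10] flags=0010 GE?T → r3=0x69

VAL = 0x69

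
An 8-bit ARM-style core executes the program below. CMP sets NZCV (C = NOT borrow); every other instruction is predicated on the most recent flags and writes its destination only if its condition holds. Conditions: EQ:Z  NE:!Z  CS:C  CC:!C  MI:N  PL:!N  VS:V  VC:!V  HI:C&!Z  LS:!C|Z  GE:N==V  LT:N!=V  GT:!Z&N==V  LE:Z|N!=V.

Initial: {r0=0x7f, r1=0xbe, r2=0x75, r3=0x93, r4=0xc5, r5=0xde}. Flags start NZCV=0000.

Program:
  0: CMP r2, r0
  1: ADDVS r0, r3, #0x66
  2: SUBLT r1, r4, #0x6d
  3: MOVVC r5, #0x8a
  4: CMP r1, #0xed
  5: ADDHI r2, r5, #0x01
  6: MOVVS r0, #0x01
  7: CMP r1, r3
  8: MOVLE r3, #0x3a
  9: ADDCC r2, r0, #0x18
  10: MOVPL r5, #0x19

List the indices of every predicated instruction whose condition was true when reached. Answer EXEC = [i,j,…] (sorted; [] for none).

0: ✓ CMP  NZCV=1000
1: · ADDVS
2: ✓ SUBLT  r1←0x58
3: ✓ MOVVC  r5←0x8a
4: ✓ CMP  NZCV=0000
5: · ADDHI
6: · MOVVS
7: ✓ CMP  NZCV=1001
8: · MOVLE
9: ✓ ADDCC  r2←0x97
10: · MOVPL

EXEC = [2,3,9]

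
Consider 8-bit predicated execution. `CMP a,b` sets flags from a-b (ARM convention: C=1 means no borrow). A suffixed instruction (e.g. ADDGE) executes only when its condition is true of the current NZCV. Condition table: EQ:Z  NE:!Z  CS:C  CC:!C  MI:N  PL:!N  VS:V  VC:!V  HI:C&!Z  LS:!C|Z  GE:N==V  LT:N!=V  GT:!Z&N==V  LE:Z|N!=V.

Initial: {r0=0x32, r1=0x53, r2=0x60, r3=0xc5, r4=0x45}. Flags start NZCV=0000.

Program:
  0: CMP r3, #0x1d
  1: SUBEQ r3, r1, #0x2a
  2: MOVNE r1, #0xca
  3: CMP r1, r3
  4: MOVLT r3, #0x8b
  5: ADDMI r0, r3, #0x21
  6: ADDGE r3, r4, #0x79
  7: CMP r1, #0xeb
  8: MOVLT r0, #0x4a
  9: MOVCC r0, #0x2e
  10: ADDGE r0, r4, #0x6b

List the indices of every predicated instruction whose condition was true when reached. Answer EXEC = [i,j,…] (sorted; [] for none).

EXEC = [2,6,8,9]

[0] flags=1010 → (cmp)
[1] flags=1010 EQ?F → skip
[2] flags=1010 NE?T → r1=0xca
[3] flags=0010 → (cmp)
[4] flags=0010 LT?F → skip
[5] flags=0010 MI?F → skip
[6] flags=0010 GE?T → r3=0xbe
[7] flags=1000 → (cmp)
[8] flags=1000 LT?T → r0=0x4a
[9] flags=1000 CC?T → r0=0x2e
[10] flags=1000 GE?F → skip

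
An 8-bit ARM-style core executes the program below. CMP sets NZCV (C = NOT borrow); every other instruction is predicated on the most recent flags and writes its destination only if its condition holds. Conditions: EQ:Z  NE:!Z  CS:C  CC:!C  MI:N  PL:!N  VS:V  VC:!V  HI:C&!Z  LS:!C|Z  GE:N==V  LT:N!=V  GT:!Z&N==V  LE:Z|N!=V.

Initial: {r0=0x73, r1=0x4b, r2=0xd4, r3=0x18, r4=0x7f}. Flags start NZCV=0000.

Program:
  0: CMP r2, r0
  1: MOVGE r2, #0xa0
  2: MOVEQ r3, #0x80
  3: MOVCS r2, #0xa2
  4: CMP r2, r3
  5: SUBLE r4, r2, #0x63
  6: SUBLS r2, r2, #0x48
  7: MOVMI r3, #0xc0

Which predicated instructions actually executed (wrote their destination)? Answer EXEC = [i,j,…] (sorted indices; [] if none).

0: ✓ CMP  NZCV=0011
1: · MOVGE
2: · MOVEQ
3: ✓ MOVCS  r2←0xa2
4: ✓ CMP  NZCV=1010
5: ✓ SUBLE  r4←0x3f
6: · SUBLS
7: ✓ MOVMI  r3←0xc0

EXEC = [3,5,7]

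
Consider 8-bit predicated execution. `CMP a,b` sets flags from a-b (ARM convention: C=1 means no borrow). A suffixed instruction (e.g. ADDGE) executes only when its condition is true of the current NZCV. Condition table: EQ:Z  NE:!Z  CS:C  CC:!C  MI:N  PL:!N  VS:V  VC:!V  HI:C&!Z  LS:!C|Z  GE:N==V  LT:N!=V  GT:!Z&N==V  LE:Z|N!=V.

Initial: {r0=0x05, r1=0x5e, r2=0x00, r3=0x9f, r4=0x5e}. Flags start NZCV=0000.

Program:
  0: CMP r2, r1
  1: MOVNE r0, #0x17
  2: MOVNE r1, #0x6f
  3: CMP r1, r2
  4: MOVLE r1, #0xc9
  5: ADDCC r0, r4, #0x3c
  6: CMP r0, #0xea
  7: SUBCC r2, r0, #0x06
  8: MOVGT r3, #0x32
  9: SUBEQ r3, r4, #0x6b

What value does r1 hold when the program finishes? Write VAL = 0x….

VAL = 0x6f

[0] flags=1000 → (cmp)
[1] flags=1000 NE?T → r0=0x17
[2] flags=1000 NE?T → r1=0x6f
[3] flags=0010 → (cmp)
[4] flags=0010 LE?F → skip
[5] flags=0010 CC?F → skip
[6] flags=0000 → (cmp)
[7] flags=0000 CC?T → r2=0x11
[8] flags=0000 GT?T → r3=0x32
[9] flags=0000 EQ?F → skip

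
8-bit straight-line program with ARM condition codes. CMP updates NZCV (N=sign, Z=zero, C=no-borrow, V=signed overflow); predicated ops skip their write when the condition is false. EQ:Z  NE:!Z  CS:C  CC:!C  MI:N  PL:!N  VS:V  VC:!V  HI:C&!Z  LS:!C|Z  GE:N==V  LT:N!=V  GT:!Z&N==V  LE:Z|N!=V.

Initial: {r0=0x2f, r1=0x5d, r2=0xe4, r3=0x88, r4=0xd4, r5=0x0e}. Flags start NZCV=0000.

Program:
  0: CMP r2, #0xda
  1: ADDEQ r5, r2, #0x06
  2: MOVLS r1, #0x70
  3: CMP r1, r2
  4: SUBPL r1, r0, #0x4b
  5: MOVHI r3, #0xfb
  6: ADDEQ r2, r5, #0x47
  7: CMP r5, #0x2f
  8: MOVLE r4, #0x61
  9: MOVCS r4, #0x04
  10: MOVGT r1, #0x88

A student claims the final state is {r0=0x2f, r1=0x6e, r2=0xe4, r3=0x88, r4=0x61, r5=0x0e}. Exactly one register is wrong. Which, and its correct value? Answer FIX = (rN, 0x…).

FIX = (r1, 0xe4)

[0] flags=0010 → (cmp)
[1] flags=0010 EQ?F → skip
[2] flags=0010 LS?F → skip
[3] flags=0000 → (cmp)
[4] flags=0000 PL?T → r1=0xe4
[5] flags=0000 HI?F → skip
[6] flags=0000 EQ?F → skip
[7] flags=1000 → (cmp)
[8] flags=1000 LE?T → r4=0x61
[9] flags=1000 CS?F → skip
[10] flags=1000 GT?F → skip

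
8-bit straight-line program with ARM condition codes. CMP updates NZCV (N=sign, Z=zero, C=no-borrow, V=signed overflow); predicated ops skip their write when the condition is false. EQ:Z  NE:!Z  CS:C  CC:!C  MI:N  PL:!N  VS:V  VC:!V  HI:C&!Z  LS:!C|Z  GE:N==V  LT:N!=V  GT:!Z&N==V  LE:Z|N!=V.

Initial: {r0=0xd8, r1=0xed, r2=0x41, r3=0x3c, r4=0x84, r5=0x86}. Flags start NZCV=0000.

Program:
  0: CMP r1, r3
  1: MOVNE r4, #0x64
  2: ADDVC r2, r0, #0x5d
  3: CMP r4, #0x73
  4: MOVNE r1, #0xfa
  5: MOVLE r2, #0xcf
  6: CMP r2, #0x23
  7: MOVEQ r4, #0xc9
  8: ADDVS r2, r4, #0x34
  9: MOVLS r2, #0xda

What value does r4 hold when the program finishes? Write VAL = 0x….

VAL = 0x64

[0] flags=1010 → (cmp)
[1] flags=1010 NE?T → r4=0x64
[2] flags=1010 VC?T → r2=0x35
[3] flags=1000 → (cmp)
[4] flags=1000 NE?T → r1=0xfa
[5] flags=1000 LE?T → r2=0xcf
[6] flags=1010 → (cmp)
[7] flags=1010 EQ?F → skip
[8] flags=1010 VS?F → skip
[9] flags=1010 LS?F → skip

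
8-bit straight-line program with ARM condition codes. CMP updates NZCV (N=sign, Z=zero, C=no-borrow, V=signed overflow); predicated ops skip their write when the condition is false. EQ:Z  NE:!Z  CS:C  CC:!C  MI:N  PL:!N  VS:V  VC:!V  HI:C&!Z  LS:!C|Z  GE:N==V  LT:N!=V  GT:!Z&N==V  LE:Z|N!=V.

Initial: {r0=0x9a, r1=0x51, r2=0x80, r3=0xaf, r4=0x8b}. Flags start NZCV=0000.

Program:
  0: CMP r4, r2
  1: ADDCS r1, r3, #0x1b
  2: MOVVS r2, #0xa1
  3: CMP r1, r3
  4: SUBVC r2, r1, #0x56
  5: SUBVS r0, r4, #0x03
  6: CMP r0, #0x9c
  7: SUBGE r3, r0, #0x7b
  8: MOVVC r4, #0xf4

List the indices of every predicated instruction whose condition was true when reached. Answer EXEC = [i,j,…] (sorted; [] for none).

EXEC = [1,4,8]

0: ✓ CMP  NZCV=0010
1: ✓ ADDCS  r1←0xca
2: · MOVVS
3: ✓ CMP  NZCV=0010
4: ✓ SUBVC  r2←0x74
5: · SUBVS
6: ✓ CMP  NZCV=1000
7: · SUBGE
8: ✓ MOVVC  r4←0xf4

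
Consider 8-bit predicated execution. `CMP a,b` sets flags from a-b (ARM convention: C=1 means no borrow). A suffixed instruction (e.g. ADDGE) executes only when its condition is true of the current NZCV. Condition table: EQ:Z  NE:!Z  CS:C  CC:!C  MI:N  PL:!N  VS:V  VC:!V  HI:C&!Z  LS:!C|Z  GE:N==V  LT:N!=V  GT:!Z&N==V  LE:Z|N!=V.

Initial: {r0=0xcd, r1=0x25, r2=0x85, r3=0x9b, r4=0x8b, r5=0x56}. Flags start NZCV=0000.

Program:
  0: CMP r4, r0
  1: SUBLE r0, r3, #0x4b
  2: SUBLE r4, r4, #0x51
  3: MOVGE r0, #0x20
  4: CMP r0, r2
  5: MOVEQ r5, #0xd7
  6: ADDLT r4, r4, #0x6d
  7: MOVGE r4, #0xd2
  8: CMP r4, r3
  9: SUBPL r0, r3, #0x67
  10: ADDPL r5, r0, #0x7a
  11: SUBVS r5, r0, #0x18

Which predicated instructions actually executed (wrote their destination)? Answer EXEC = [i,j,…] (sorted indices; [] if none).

EXEC = [1,2,7,9,10]

0: ✓ CMP  NZCV=1000
1: ✓ SUBLE  r0←0x50
2: ✓ SUBLE  r4←0x3a
3: · MOVGE
4: ✓ CMP  NZCV=1001
5: · MOVEQ
6: · ADDLT
7: ✓ MOVGE  r4←0xd2
8: ✓ CMP  NZCV=0010
9: ✓ SUBPL  r0←0x34
10: ✓ ADDPL  r5←0xae
11: · SUBVS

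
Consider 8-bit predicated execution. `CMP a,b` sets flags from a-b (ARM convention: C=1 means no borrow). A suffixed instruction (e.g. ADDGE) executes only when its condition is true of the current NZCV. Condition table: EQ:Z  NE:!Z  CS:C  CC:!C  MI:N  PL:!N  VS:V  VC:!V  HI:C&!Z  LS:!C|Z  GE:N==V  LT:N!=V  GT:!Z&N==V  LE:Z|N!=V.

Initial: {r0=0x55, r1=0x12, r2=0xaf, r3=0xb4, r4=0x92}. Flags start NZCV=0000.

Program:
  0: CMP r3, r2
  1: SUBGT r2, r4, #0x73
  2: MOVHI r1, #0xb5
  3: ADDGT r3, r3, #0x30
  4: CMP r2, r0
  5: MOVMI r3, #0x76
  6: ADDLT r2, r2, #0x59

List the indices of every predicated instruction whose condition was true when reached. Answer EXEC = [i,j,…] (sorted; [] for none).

0: ✓ CMP  NZCV=0010
1: ✓ SUBGT  r2←0x1f
2: ✓ MOVHI  r1←0xb5
3: ✓ ADDGT  r3←0xe4
4: ✓ CMP  NZCV=1000
5: ✓ MOVMI  r3←0x76
6: ✓ ADDLT  r2←0x78

EXEC = [1,2,3,5,6]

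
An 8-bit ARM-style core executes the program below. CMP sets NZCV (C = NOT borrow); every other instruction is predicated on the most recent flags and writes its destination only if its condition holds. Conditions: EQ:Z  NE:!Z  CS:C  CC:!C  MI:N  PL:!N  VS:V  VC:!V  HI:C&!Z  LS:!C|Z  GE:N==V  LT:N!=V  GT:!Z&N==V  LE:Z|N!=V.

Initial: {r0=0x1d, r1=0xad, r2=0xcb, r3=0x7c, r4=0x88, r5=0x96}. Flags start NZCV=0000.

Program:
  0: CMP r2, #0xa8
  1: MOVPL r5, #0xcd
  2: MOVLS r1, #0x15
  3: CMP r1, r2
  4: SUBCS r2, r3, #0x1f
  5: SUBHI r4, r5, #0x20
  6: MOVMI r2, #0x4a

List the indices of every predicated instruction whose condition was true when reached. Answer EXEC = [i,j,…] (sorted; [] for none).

[0] flags=0010 → (cmp)
[1] flags=0010 PL?T → r5=0xcd
[2] flags=0010 LS?F → skip
[3] flags=1000 → (cmp)
[4] flags=1000 CS?F → skip
[5] flags=1000 HI?F → skip
[6] flags=1000 MI?T → r2=0x4a

EXEC = [1,6]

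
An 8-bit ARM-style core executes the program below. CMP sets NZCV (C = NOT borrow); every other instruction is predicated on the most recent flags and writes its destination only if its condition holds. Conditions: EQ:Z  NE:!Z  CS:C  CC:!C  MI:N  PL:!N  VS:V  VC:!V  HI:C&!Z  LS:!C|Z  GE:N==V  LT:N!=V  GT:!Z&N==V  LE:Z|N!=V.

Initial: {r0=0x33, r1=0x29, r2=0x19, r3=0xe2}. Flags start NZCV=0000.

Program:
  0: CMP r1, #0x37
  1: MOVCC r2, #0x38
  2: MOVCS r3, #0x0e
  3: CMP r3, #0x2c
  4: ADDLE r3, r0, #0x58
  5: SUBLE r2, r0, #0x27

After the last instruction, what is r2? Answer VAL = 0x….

VAL = 0x0c

[0] flags=1000 → (cmp)
[1] flags=1000 CC?T → r2=0x38
[2] flags=1000 CS?F → skip
[3] flags=1010 → (cmp)
[4] flags=1010 LE?T → r3=0x8b
[5] flags=1010 LE?T → r2=0x0c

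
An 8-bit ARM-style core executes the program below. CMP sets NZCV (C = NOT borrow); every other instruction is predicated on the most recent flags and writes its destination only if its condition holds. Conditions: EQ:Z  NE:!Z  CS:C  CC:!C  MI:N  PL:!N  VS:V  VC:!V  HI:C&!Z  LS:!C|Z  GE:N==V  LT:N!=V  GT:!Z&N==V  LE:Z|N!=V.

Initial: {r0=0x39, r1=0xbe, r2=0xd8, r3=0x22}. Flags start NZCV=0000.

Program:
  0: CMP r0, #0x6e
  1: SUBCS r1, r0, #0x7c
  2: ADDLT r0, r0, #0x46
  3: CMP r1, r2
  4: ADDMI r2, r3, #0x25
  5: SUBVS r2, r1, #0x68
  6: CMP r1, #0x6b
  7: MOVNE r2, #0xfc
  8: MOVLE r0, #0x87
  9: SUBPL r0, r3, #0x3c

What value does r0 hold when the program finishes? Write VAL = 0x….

VAL = 0xe6

0: ✓ CMP  NZCV=1000
1: · SUBCS
2: ✓ ADDLT  r0←0x7f
3: ✓ CMP  NZCV=1000
4: ✓ ADDMI  r2←0x47
5: · SUBVS
6: ✓ CMP  NZCV=0011
7: ✓ MOVNE  r2←0xfc
8: ✓ MOVLE  r0←0x87
9: ✓ SUBPL  r0←0xe6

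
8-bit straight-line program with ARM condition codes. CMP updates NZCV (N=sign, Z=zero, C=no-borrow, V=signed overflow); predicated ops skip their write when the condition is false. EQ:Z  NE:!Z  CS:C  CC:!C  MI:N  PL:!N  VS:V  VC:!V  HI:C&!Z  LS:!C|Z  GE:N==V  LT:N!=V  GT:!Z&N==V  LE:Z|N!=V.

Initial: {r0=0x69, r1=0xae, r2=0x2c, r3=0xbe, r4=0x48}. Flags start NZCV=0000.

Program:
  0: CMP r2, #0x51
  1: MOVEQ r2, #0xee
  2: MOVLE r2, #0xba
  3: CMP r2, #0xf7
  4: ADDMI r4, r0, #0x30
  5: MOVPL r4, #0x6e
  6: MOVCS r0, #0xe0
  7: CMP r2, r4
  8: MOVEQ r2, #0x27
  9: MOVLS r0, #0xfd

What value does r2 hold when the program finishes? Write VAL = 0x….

VAL = 0xba

0: ✓ CMP  NZCV=1000
1: · MOVEQ
2: ✓ MOVLE  r2←0xba
3: ✓ CMP  NZCV=1000
4: ✓ ADDMI  r4←0x99
5: · MOVPL
6: · MOVCS
7: ✓ CMP  NZCV=0010
8: · MOVEQ
9: · MOVLS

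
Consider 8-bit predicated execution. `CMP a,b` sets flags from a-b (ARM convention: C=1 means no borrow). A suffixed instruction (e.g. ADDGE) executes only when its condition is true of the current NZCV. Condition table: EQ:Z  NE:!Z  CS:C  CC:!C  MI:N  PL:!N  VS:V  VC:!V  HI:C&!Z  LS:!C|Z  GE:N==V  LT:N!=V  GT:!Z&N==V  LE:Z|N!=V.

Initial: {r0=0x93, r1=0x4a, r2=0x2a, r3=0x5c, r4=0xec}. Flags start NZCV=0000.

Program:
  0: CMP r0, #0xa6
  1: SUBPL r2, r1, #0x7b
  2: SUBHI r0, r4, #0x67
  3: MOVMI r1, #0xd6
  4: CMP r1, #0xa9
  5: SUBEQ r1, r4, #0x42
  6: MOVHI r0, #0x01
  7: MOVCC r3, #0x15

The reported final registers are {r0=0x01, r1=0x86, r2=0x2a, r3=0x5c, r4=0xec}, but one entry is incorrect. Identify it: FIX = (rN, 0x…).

[0] flags=1000 → (cmp)
[1] flags=1000 PL?F → skip
[2] flags=1000 HI?F → skip
[3] flags=1000 MI?T → r1=0xd6
[4] flags=0010 → (cmp)
[5] flags=0010 EQ?F → skip
[6] flags=0010 HI?T → r0=0x01
[7] flags=0010 CC?F → skip

FIX = (r1, 0xd6)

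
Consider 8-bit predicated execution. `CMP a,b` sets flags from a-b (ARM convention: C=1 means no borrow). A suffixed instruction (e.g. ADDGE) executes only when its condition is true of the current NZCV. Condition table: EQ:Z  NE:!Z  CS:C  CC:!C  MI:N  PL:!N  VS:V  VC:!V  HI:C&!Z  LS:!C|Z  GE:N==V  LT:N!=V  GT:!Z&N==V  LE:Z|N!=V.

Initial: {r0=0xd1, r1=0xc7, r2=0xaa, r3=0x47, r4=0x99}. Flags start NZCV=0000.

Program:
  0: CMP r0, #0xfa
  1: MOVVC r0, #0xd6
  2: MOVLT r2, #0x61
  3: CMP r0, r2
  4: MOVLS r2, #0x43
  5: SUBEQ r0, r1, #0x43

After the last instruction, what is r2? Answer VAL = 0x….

[0] flags=1000 → (cmp)
[1] flags=1000 VC?T → r0=0xd6
[2] flags=1000 LT?T → r2=0x61
[3] flags=0011 → (cmp)
[4] flags=0011 LS?F → skip
[5] flags=0011 EQ?F → skip

VAL = 0x61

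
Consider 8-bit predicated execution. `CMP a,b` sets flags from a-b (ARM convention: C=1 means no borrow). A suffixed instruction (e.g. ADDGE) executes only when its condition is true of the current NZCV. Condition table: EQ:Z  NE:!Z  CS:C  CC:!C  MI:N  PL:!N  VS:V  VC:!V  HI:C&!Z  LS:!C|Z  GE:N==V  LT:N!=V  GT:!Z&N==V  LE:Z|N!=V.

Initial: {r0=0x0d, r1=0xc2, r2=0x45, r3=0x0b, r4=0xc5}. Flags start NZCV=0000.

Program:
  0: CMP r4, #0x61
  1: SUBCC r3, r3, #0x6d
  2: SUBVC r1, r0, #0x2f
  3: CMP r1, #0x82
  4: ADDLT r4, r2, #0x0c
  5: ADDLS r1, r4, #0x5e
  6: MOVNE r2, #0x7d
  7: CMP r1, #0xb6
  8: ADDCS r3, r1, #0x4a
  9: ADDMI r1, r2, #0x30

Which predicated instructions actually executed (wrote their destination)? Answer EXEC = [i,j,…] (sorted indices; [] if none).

EXEC = [6,8]

[0] flags=0011 → (cmp)
[1] flags=0011 CC?F → skip
[2] flags=0011 VC?F → skip
[3] flags=0010 → (cmp)
[4] flags=0010 LT?F → skip
[5] flags=0010 LS?F → skip
[6] flags=0010 NE?T → r2=0x7d
[7] flags=0010 → (cmp)
[8] flags=0010 CS?T → r3=0x0c
[9] flags=0010 MI?F → skip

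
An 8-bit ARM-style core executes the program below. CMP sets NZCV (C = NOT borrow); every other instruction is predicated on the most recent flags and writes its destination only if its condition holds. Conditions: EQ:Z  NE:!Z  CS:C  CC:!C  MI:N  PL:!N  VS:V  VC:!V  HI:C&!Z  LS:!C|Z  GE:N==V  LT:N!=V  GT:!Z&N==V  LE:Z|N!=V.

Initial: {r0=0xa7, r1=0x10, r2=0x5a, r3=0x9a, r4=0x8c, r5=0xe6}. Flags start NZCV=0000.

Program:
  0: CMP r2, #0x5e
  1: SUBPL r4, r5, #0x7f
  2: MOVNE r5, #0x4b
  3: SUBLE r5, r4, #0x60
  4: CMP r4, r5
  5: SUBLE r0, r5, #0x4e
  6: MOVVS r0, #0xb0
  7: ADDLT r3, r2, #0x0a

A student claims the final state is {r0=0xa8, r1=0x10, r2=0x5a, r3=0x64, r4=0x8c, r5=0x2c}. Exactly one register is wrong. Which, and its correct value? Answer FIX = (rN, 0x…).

[0] flags=1000 → (cmp)
[1] flags=1000 PL?F → skip
[2] flags=1000 NE?T → r5=0x4b
[3] flags=1000 LE?T → r5=0x2c
[4] flags=0011 → (cmp)
[5] flags=0011 LE?T → r0=0xde
[6] flags=0011 VS?T → r0=0xb0
[7] flags=0011 LT?T → r3=0x64

FIX = (r0, 0xb0)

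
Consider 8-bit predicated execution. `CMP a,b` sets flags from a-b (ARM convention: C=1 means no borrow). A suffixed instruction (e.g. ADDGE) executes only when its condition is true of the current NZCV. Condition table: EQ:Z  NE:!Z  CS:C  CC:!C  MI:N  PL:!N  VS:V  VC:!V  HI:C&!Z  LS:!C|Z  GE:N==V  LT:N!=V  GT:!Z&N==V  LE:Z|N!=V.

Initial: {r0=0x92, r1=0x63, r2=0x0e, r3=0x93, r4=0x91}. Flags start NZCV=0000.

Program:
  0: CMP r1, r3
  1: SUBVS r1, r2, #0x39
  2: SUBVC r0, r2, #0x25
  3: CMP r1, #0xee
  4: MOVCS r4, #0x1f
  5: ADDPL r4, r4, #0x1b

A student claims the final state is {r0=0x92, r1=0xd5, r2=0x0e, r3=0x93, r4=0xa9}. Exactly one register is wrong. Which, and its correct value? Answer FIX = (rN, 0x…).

FIX = (r4, 0x91)

[0] flags=1001 → (cmp)
[1] flags=1001 VS?T → r1=0xd5
[2] flags=1001 VC?F → skip
[3] flags=1000 → (cmp)
[4] flags=1000 CS?F → skip
[5] flags=1000 PL?F → skip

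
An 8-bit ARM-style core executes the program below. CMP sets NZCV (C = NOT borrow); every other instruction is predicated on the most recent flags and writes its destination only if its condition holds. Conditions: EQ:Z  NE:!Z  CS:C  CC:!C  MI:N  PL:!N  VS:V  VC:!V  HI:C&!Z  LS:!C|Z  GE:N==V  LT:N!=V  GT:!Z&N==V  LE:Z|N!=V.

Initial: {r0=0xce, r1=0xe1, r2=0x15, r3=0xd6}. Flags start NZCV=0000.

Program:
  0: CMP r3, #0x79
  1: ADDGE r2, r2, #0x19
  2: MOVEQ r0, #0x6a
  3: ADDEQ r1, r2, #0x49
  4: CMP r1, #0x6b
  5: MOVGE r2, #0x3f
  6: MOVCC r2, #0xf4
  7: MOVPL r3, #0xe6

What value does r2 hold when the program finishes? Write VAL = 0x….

0: ✓ CMP  NZCV=0011
1: · ADDGE
2: · MOVEQ
3: · ADDEQ
4: ✓ CMP  NZCV=0011
5: · MOVGE
6: · MOVCC
7: ✓ MOVPL  r3←0xe6

VAL = 0x15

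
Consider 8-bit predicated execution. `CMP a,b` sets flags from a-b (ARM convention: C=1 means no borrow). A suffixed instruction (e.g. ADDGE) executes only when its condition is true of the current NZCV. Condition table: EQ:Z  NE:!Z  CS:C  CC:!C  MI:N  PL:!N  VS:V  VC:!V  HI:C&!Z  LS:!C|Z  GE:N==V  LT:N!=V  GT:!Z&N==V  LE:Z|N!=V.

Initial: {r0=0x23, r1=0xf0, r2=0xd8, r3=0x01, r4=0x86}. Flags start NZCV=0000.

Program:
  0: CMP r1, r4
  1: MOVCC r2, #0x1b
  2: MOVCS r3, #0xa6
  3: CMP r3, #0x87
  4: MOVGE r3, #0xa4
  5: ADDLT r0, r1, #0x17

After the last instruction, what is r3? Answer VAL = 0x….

[0] flags=0010 → (cmp)
[1] flags=0010 CC?F → skip
[2] flags=0010 CS?T → r3=0xa6
[3] flags=0010 → (cmp)
[4] flags=0010 GE?T → r3=0xa4
[5] flags=0010 LT?F → skip

VAL = 0xa4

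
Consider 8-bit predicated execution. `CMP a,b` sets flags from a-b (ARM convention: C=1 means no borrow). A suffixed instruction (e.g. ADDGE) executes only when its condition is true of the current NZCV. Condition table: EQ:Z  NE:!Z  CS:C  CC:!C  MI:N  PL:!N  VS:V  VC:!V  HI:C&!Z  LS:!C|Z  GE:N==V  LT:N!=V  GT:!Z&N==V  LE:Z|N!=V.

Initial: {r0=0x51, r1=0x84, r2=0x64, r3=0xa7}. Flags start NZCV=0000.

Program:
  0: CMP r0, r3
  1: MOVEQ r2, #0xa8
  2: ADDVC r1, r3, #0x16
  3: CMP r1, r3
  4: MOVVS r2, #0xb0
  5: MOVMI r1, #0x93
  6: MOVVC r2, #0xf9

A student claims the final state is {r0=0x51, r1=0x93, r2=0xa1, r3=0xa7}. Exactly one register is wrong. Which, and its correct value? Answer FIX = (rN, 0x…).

0: ✓ CMP  NZCV=1001
1: · MOVEQ
2: · ADDVC
3: ✓ CMP  NZCV=1000
4: · MOVVS
5: ✓ MOVMI  r1←0x93
6: ✓ MOVVC  r2←0xf9

FIX = (r2, 0xf9)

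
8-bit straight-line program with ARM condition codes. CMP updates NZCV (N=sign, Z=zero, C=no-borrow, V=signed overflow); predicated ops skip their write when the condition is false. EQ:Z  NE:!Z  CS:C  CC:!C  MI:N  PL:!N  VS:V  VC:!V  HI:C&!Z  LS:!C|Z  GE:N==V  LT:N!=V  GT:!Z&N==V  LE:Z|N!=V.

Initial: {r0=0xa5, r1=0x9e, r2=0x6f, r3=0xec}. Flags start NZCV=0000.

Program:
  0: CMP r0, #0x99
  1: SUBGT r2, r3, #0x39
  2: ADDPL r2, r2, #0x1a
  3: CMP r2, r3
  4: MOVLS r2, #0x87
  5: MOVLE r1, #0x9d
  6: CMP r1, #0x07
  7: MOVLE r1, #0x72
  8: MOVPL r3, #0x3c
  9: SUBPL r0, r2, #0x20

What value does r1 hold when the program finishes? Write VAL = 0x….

VAL = 0x72

0: ✓ CMP  NZCV=0010
1: ✓ SUBGT  r2←0xb3
2: ✓ ADDPL  r2←0xcd
3: ✓ CMP  NZCV=1000
4: ✓ MOVLS  r2←0x87
5: ✓ MOVLE  r1←0x9d
6: ✓ CMP  NZCV=1010
7: ✓ MOVLE  r1←0x72
8: · MOVPL
9: · SUBPL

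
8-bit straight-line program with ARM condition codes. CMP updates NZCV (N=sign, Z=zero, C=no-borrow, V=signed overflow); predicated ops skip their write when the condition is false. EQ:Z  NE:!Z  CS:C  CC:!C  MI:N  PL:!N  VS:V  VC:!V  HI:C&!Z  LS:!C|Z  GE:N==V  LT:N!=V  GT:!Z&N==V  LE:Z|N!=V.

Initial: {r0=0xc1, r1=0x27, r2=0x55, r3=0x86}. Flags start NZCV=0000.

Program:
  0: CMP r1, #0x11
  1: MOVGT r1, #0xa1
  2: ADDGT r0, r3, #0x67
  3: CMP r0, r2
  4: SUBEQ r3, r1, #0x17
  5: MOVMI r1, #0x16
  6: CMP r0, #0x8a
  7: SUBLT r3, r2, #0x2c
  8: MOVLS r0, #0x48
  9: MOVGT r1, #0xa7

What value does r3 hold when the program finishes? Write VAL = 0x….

[0] flags=0010 → (cmp)
[1] flags=0010 GT?T → r1=0xa1
[2] flags=0010 GT?T → r0=0xed
[3] flags=1010 → (cmp)
[4] flags=1010 EQ?F → skip
[5] flags=1010 MI?T → r1=0x16
[6] flags=0010 → (cmp)
[7] flags=0010 LT?F → skip
[8] flags=0010 LS?F → skip
[9] flags=0010 GT?T → r1=0xa7

VAL = 0x86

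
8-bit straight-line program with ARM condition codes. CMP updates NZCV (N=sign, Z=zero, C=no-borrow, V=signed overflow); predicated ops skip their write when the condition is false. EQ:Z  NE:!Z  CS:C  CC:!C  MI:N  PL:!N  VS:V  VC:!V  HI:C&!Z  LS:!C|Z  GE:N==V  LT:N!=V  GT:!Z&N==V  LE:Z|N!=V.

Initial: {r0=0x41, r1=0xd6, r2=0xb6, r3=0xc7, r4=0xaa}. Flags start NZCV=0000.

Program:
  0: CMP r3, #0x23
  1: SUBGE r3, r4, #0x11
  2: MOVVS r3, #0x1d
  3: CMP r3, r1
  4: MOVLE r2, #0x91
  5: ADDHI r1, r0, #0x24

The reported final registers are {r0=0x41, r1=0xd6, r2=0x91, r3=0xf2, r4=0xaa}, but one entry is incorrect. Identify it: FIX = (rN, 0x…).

FIX = (r3, 0xc7)

0: ✓ CMP  NZCV=1010
1: · SUBGE
2: · MOVVS
3: ✓ CMP  NZCV=1000
4: ✓ MOVLE  r2←0x91
5: · ADDHI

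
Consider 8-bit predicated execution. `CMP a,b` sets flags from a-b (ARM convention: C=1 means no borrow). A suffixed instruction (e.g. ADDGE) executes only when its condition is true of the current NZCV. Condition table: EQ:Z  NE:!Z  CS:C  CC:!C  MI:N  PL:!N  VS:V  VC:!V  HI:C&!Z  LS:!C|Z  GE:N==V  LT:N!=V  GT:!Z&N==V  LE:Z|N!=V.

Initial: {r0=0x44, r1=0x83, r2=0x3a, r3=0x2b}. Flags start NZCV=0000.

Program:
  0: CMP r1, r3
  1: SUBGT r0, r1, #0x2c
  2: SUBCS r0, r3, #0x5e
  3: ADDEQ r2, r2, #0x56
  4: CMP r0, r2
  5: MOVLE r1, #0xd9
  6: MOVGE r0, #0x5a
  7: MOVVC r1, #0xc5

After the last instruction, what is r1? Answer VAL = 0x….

[0] flags=0011 → (cmp)
[1] flags=0011 GT?F → skip
[2] flags=0011 CS?T → r0=0xcd
[3] flags=0011 EQ?F → skip
[4] flags=1010 → (cmp)
[5] flags=1010 LE?T → r1=0xd9
[6] flags=1010 GE?F → skip
[7] flags=1010 VC?T → r1=0xc5

VAL = 0xc5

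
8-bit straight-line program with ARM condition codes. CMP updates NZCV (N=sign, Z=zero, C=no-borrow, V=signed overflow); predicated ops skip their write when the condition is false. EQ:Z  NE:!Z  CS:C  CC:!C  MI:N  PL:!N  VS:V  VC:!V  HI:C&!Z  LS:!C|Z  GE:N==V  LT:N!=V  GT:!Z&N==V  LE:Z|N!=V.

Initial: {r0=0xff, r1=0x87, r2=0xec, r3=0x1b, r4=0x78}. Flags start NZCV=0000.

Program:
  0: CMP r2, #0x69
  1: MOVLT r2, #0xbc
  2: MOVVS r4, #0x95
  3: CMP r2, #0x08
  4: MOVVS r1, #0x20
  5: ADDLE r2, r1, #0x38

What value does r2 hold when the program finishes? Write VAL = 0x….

VAL = 0xbf

[0] flags=1010 → (cmp)
[1] flags=1010 LT?T → r2=0xbc
[2] flags=1010 VS?F → skip
[3] flags=1010 → (cmp)
[4] flags=1010 VS?F → skip
[5] flags=1010 LE?T → r2=0xbf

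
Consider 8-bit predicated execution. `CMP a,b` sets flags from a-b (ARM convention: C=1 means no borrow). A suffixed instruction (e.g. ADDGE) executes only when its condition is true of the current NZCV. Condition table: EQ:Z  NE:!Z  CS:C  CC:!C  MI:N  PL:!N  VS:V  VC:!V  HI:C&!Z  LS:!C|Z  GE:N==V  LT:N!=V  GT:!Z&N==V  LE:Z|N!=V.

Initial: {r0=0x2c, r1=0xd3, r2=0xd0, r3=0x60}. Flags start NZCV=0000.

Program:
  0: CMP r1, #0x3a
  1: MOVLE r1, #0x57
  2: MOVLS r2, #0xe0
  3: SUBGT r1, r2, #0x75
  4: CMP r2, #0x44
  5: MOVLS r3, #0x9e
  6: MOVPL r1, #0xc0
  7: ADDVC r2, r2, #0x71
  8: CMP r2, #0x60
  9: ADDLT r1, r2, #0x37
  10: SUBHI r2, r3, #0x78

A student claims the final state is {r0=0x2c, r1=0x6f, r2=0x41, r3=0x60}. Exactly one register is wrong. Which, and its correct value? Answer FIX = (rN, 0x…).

FIX = (r1, 0x78)

0: ✓ CMP  NZCV=1010
1: ✓ MOVLE  r1←0x57
2: · MOVLS
3: · SUBGT
4: ✓ CMP  NZCV=1010
5: · MOVLS
6: · MOVPL
7: ✓ ADDVC  r2←0x41
8: ✓ CMP  NZCV=1000
9: ✓ ADDLT  r1←0x78
10: · SUBHI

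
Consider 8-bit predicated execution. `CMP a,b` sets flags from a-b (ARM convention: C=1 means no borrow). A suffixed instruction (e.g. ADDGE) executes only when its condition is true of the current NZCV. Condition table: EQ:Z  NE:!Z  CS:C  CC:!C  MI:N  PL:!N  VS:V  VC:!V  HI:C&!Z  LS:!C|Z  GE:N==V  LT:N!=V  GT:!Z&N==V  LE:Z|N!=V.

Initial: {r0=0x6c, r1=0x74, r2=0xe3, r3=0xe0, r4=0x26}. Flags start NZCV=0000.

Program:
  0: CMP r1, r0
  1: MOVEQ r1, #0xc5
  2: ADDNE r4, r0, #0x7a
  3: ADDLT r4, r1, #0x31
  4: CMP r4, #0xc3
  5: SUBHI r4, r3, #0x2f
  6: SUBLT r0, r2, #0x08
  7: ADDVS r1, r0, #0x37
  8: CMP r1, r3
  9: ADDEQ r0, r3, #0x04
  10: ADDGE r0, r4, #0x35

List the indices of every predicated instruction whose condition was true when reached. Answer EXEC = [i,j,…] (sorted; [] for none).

0: ✓ CMP  NZCV=0010
1: · MOVEQ
2: ✓ ADDNE  r4←0xe6
3: · ADDLT
4: ✓ CMP  NZCV=0010
5: ✓ SUBHI  r4←0xb1
6: · SUBLT
7: · ADDVS
8: ✓ CMP  NZCV=1001
9: · ADDEQ
10: ✓ ADDGE  r0←0xe6

EXEC = [2,5,10]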